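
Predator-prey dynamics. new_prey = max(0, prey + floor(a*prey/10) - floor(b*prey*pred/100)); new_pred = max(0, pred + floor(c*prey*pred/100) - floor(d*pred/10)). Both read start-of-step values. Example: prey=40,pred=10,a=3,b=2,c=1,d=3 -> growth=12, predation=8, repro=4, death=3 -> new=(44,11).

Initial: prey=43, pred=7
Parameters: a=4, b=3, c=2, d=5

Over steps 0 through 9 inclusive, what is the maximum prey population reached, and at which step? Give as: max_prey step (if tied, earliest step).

Answer: 56 2

Derivation:
Step 1: prey: 43+17-9=51; pred: 7+6-3=10
Step 2: prey: 51+20-15=56; pred: 10+10-5=15
Step 3: prey: 56+22-25=53; pred: 15+16-7=24
Step 4: prey: 53+21-38=36; pred: 24+25-12=37
Step 5: prey: 36+14-39=11; pred: 37+26-18=45
Step 6: prey: 11+4-14=1; pred: 45+9-22=32
Step 7: prey: 1+0-0=1; pred: 32+0-16=16
Step 8: prey: 1+0-0=1; pred: 16+0-8=8
Step 9: prey: 1+0-0=1; pred: 8+0-4=4
Max prey = 56 at step 2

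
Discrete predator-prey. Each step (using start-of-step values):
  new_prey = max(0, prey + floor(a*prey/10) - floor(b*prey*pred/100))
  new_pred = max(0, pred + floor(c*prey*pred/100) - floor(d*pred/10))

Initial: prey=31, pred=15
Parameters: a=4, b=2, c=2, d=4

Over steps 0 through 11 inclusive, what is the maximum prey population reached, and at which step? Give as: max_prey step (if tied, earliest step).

Answer: 35 2

Derivation:
Step 1: prey: 31+12-9=34; pred: 15+9-6=18
Step 2: prey: 34+13-12=35; pred: 18+12-7=23
Step 3: prey: 35+14-16=33; pred: 23+16-9=30
Step 4: prey: 33+13-19=27; pred: 30+19-12=37
Step 5: prey: 27+10-19=18; pred: 37+19-14=42
Step 6: prey: 18+7-15=10; pred: 42+15-16=41
Step 7: prey: 10+4-8=6; pred: 41+8-16=33
Step 8: prey: 6+2-3=5; pred: 33+3-13=23
Step 9: prey: 5+2-2=5; pred: 23+2-9=16
Step 10: prey: 5+2-1=6; pred: 16+1-6=11
Step 11: prey: 6+2-1=7; pred: 11+1-4=8
Max prey = 35 at step 2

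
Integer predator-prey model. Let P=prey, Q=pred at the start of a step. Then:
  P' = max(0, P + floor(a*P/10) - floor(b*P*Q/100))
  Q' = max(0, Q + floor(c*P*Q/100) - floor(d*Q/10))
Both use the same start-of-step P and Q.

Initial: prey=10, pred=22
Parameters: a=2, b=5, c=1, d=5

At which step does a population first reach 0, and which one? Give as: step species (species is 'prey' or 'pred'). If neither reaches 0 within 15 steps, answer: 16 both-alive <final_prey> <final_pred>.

Answer: 16 both-alive 1 1

Derivation:
Step 1: prey: 10+2-11=1; pred: 22+2-11=13
Step 2: prey: 1+0-0=1; pred: 13+0-6=7
Step 3: prey: 1+0-0=1; pred: 7+0-3=4
Step 4: prey: 1+0-0=1; pred: 4+0-2=2
Step 5: prey: 1+0-0=1; pred: 2+0-1=1
Step 6: prey: 1+0-0=1; pred: 1+0-0=1
Steps 7-15: state stable at prey=1, pred=1 (no change)
No extinction within 15 steps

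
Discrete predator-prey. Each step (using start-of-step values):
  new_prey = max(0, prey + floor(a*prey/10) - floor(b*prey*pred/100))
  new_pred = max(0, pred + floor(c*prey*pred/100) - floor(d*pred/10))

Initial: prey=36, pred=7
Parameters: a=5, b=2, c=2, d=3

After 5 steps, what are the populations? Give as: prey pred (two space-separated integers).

Step 1: prey: 36+18-5=49; pred: 7+5-2=10
Step 2: prey: 49+24-9=64; pred: 10+9-3=16
Step 3: prey: 64+32-20=76; pred: 16+20-4=32
Step 4: prey: 76+38-48=66; pred: 32+48-9=71
Step 5: prey: 66+33-93=6; pred: 71+93-21=143

Answer: 6 143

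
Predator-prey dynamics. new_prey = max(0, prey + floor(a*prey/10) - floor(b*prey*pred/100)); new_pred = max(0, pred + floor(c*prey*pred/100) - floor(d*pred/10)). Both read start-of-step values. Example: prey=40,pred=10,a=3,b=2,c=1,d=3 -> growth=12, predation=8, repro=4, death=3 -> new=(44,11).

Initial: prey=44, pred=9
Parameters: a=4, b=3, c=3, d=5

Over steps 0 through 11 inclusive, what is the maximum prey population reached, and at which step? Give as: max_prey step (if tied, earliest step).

Step 1: prey: 44+17-11=50; pred: 9+11-4=16
Step 2: prey: 50+20-24=46; pred: 16+24-8=32
Step 3: prey: 46+18-44=20; pred: 32+44-16=60
Step 4: prey: 20+8-36=0; pred: 60+36-30=66
Step 5: prey: 0+0-0=0; pred: 66+0-33=33
Step 6: prey: 0+0-0=0; pred: 33+0-16=17
Step 7: prey: 0+0-0=0; pred: 17+0-8=9
Step 8: prey: 0+0-0=0; pred: 9+0-4=5
Step 9: prey: 0+0-0=0; pred: 5+0-2=3
Step 10: prey: 0+0-0=0; pred: 3+0-1=2
Step 11: prey: 0+0-0=0; pred: 2+0-1=1
Max prey = 50 at step 1

Answer: 50 1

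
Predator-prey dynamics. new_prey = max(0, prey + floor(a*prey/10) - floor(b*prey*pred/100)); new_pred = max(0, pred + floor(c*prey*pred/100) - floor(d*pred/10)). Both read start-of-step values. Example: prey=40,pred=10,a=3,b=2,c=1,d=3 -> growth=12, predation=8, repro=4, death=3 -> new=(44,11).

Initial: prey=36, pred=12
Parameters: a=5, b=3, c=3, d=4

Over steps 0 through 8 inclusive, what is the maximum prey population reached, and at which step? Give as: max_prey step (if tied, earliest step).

Step 1: prey: 36+18-12=42; pred: 12+12-4=20
Step 2: prey: 42+21-25=38; pred: 20+25-8=37
Step 3: prey: 38+19-42=15; pred: 37+42-14=65
Step 4: prey: 15+7-29=0; pred: 65+29-26=68
Step 5: prey: 0+0-0=0; pred: 68+0-27=41
Step 6: prey: 0+0-0=0; pred: 41+0-16=25
Step 7: prey: 0+0-0=0; pred: 25+0-10=15
Step 8: prey: 0+0-0=0; pred: 15+0-6=9
Max prey = 42 at step 1

Answer: 42 1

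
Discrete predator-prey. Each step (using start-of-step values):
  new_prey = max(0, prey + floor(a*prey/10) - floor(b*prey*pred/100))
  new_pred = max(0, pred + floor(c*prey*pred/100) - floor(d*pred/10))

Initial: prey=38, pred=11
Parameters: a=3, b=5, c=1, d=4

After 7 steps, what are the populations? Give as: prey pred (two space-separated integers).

Step 1: prey: 38+11-20=29; pred: 11+4-4=11
Step 2: prey: 29+8-15=22; pred: 11+3-4=10
Step 3: prey: 22+6-11=17; pred: 10+2-4=8
Step 4: prey: 17+5-6=16; pred: 8+1-3=6
Step 5: prey: 16+4-4=16; pred: 6+0-2=4
Step 6: prey: 16+4-3=17; pred: 4+0-1=3
Step 7: prey: 17+5-2=20; pred: 3+0-1=2

Answer: 20 2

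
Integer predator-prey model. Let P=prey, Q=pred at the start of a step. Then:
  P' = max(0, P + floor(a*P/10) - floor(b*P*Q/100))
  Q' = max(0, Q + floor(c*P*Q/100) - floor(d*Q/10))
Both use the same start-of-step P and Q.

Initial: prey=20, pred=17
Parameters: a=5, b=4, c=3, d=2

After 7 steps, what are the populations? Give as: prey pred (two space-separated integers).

Step 1: prey: 20+10-13=17; pred: 17+10-3=24
Step 2: prey: 17+8-16=9; pred: 24+12-4=32
Step 3: prey: 9+4-11=2; pred: 32+8-6=34
Step 4: prey: 2+1-2=1; pred: 34+2-6=30
Step 5: prey: 1+0-1=0; pred: 30+0-6=24
Step 6: prey: 0+0-0=0; pred: 24+0-4=20
Step 7: prey: 0+0-0=0; pred: 20+0-4=16

Answer: 0 16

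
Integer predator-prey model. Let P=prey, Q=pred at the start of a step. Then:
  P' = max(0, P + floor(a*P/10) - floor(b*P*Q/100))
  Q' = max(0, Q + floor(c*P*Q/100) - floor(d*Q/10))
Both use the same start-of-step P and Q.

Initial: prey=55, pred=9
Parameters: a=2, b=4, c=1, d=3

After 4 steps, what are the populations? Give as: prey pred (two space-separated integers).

Step 1: prey: 55+11-19=47; pred: 9+4-2=11
Step 2: prey: 47+9-20=36; pred: 11+5-3=13
Step 3: prey: 36+7-18=25; pred: 13+4-3=14
Step 4: prey: 25+5-14=16; pred: 14+3-4=13

Answer: 16 13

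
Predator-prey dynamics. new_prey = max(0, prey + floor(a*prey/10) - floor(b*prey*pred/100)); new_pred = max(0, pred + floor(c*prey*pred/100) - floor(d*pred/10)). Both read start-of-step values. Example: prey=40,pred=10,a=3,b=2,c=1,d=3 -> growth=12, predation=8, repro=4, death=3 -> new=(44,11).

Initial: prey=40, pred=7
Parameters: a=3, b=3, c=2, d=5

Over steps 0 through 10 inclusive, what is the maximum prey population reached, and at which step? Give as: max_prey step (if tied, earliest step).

Step 1: prey: 40+12-8=44; pred: 7+5-3=9
Step 2: prey: 44+13-11=46; pred: 9+7-4=12
Step 3: prey: 46+13-16=43; pred: 12+11-6=17
Step 4: prey: 43+12-21=34; pred: 17+14-8=23
Step 5: prey: 34+10-23=21; pred: 23+15-11=27
Step 6: prey: 21+6-17=10; pred: 27+11-13=25
Step 7: prey: 10+3-7=6; pred: 25+5-12=18
Step 8: prey: 6+1-3=4; pred: 18+2-9=11
Step 9: prey: 4+1-1=4; pred: 11+0-5=6
Step 10: prey: 4+1-0=5; pred: 6+0-3=3
Max prey = 46 at step 2

Answer: 46 2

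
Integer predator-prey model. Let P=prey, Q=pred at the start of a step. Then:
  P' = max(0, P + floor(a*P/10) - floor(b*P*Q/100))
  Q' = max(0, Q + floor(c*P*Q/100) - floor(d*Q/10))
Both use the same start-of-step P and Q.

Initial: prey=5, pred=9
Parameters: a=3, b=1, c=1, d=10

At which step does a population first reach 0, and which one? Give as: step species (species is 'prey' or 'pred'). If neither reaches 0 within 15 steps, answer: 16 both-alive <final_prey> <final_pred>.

Answer: 1 pred

Derivation:
Step 1: prey: 5+1-0=6; pred: 9+0-9=0
First extinction: pred at step 1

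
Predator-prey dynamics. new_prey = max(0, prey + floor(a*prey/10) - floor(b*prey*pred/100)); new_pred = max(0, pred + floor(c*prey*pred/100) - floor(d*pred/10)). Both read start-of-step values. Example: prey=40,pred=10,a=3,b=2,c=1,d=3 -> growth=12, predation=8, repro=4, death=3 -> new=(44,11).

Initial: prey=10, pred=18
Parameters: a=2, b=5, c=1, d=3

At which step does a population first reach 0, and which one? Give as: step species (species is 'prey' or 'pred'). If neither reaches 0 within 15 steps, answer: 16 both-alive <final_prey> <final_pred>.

Step 1: prey: 10+2-9=3; pred: 18+1-5=14
Step 2: prey: 3+0-2=1; pred: 14+0-4=10
Step 3: prey: 1+0-0=1; pred: 10+0-3=7
Step 4: prey: 1+0-0=1; pred: 7+0-2=5
Step 5: prey: 1+0-0=1; pred: 5+0-1=4
Step 6: prey: 1+0-0=1; pred: 4+0-1=3
Step 7: prey: 1+0-0=1; pred: 3+0-0=3
Steps 8-15: state stable at prey=1, pred=3 (no change)
No extinction within 15 steps

Answer: 16 both-alive 1 3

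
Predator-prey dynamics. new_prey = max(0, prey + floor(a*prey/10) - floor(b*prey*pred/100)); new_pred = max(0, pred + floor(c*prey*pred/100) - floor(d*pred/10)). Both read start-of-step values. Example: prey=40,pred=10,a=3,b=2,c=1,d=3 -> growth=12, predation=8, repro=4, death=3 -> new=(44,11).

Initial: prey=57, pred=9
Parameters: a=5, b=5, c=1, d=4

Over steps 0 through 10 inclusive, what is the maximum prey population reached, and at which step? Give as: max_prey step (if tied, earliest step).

Step 1: prey: 57+28-25=60; pred: 9+5-3=11
Step 2: prey: 60+30-33=57; pred: 11+6-4=13
Step 3: prey: 57+28-37=48; pred: 13+7-5=15
Step 4: prey: 48+24-36=36; pred: 15+7-6=16
Step 5: prey: 36+18-28=26; pred: 16+5-6=15
Step 6: prey: 26+13-19=20; pred: 15+3-6=12
Step 7: prey: 20+10-12=18; pred: 12+2-4=10
Step 8: prey: 18+9-9=18; pred: 10+1-4=7
Step 9: prey: 18+9-6=21; pred: 7+1-2=6
Step 10: prey: 21+10-6=25; pred: 6+1-2=5
Max prey = 60 at step 1

Answer: 60 1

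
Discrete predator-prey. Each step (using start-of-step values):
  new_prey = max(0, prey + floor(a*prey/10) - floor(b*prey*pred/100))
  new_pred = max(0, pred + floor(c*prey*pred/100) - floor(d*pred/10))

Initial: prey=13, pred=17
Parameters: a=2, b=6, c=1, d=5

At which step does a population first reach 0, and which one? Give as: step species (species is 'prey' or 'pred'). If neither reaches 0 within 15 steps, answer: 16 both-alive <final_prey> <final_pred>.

Answer: 16 both-alive 1 1

Derivation:
Step 1: prey: 13+2-13=2; pred: 17+2-8=11
Step 2: prey: 2+0-1=1; pred: 11+0-5=6
Step 3: prey: 1+0-0=1; pred: 6+0-3=3
Step 4: prey: 1+0-0=1; pred: 3+0-1=2
Step 5: prey: 1+0-0=1; pred: 2+0-1=1
Step 6: prey: 1+0-0=1; pred: 1+0-0=1
Steps 7-15: state stable at prey=1, pred=1 (no change)
No extinction within 15 steps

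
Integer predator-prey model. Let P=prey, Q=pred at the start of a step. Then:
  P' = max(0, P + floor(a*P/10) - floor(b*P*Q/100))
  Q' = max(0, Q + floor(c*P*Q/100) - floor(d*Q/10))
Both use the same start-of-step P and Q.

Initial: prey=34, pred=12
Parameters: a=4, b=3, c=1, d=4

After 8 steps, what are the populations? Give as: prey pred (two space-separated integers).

Step 1: prey: 34+13-12=35; pred: 12+4-4=12
Step 2: prey: 35+14-12=37; pred: 12+4-4=12
Step 3: prey: 37+14-13=38; pred: 12+4-4=12
Step 4: prey: 38+15-13=40; pred: 12+4-4=12
Step 5: prey: 40+16-14=42; pred: 12+4-4=12
Step 6: prey: 42+16-15=43; pred: 12+5-4=13
Step 7: prey: 43+17-16=44; pred: 13+5-5=13
Step 8: prey: 44+17-17=44; pred: 13+5-5=13

Answer: 44 13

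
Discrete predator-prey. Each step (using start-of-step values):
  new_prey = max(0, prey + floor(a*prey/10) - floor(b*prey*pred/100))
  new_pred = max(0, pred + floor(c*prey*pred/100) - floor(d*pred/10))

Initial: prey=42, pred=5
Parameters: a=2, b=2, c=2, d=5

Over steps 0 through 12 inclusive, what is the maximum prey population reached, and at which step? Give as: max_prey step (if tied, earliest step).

Answer: 49 2

Derivation:
Step 1: prey: 42+8-4=46; pred: 5+4-2=7
Step 2: prey: 46+9-6=49; pred: 7+6-3=10
Step 3: prey: 49+9-9=49; pred: 10+9-5=14
Step 4: prey: 49+9-13=45; pred: 14+13-7=20
Step 5: prey: 45+9-18=36; pred: 20+18-10=28
Step 6: prey: 36+7-20=23; pred: 28+20-14=34
Step 7: prey: 23+4-15=12; pred: 34+15-17=32
Step 8: prey: 12+2-7=7; pred: 32+7-16=23
Step 9: prey: 7+1-3=5; pred: 23+3-11=15
Step 10: prey: 5+1-1=5; pred: 15+1-7=9
Step 11: prey: 5+1-0=6; pred: 9+0-4=5
Step 12: prey: 6+1-0=7; pred: 5+0-2=3
Max prey = 49 at step 2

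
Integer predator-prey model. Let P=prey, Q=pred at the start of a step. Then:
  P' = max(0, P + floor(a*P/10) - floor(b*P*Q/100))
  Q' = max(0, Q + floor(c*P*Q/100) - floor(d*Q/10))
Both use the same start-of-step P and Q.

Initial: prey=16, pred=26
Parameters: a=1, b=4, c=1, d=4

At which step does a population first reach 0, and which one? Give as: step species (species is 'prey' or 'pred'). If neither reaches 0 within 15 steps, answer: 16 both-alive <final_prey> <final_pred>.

Answer: 16 both-alive 1 2

Derivation:
Step 1: prey: 16+1-16=1; pred: 26+4-10=20
Step 2: prey: 1+0-0=1; pred: 20+0-8=12
Step 3: prey: 1+0-0=1; pred: 12+0-4=8
Step 4: prey: 1+0-0=1; pred: 8+0-3=5
Step 5: prey: 1+0-0=1; pred: 5+0-2=3
Step 6: prey: 1+0-0=1; pred: 3+0-1=2
Step 7: prey: 1+0-0=1; pred: 2+0-0=2
Steps 8-15: state stable at prey=1, pred=2 (no change)
No extinction within 15 steps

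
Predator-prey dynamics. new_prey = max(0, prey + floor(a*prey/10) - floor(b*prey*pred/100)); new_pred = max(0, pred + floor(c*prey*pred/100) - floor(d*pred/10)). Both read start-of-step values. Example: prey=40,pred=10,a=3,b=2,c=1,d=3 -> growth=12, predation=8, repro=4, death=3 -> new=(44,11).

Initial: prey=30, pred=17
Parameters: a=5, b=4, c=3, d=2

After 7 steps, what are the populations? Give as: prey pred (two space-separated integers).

Answer: 0 20

Derivation:
Step 1: prey: 30+15-20=25; pred: 17+15-3=29
Step 2: prey: 25+12-29=8; pred: 29+21-5=45
Step 3: prey: 8+4-14=0; pred: 45+10-9=46
Step 4: prey: 0+0-0=0; pred: 46+0-9=37
Step 5: prey: 0+0-0=0; pred: 37+0-7=30
Step 6: prey: 0+0-0=0; pred: 30+0-6=24
Step 7: prey: 0+0-0=0; pred: 24+0-4=20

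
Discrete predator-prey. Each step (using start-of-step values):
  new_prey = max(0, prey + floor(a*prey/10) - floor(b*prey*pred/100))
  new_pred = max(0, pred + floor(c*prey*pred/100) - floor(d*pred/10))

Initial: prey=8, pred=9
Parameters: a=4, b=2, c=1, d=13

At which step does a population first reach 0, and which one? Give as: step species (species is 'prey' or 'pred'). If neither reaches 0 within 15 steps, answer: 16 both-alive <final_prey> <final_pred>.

Step 1: prey: 8+3-1=10; pred: 9+0-11=0
First extinction: pred at step 1

Answer: 1 pred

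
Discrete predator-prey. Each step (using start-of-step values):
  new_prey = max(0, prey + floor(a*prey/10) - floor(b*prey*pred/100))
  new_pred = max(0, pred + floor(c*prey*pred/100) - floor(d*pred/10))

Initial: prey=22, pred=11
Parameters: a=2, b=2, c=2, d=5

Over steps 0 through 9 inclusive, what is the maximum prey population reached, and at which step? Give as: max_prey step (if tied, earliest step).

Step 1: prey: 22+4-4=22; pred: 11+4-5=10
Step 2: prey: 22+4-4=22; pred: 10+4-5=9
Step 3: prey: 22+4-3=23; pred: 9+3-4=8
Step 4: prey: 23+4-3=24; pred: 8+3-4=7
Step 5: prey: 24+4-3=25; pred: 7+3-3=7
Step 6: prey: 25+5-3=27; pred: 7+3-3=7
Step 7: prey: 27+5-3=29; pred: 7+3-3=7
Step 8: prey: 29+5-4=30; pred: 7+4-3=8
Step 9: prey: 30+6-4=32; pred: 8+4-4=8
Max prey = 32 at step 9

Answer: 32 9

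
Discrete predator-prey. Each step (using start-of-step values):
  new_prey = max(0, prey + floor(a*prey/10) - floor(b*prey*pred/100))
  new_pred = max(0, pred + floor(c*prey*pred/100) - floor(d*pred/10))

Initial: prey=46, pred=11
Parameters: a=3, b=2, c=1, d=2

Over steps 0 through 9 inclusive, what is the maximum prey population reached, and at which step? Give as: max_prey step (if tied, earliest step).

Step 1: prey: 46+13-10=49; pred: 11+5-2=14
Step 2: prey: 49+14-13=50; pred: 14+6-2=18
Step 3: prey: 50+15-18=47; pred: 18+9-3=24
Step 4: prey: 47+14-22=39; pred: 24+11-4=31
Step 5: prey: 39+11-24=26; pred: 31+12-6=37
Step 6: prey: 26+7-19=14; pred: 37+9-7=39
Step 7: prey: 14+4-10=8; pred: 39+5-7=37
Step 8: prey: 8+2-5=5; pred: 37+2-7=32
Step 9: prey: 5+1-3=3; pred: 32+1-6=27
Max prey = 50 at step 2

Answer: 50 2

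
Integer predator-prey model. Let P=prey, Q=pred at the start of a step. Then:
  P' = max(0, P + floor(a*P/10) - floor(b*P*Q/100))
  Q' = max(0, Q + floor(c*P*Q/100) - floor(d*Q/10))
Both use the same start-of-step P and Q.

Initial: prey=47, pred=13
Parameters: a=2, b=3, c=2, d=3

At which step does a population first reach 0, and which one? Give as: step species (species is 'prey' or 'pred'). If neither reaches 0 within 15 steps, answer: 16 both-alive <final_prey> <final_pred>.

Step 1: prey: 47+9-18=38; pred: 13+12-3=22
Step 2: prey: 38+7-25=20; pred: 22+16-6=32
Step 3: prey: 20+4-19=5; pred: 32+12-9=35
Step 4: prey: 5+1-5=1; pred: 35+3-10=28
Step 5: prey: 1+0-0=1; pred: 28+0-8=20
Step 6: prey: 1+0-0=1; pred: 20+0-6=14
Step 7: prey: 1+0-0=1; pred: 14+0-4=10
Step 8: prey: 1+0-0=1; pred: 10+0-3=7
Step 9: prey: 1+0-0=1; pred: 7+0-2=5
Step 10: prey: 1+0-0=1; pred: 5+0-1=4
Step 11: prey: 1+0-0=1; pred: 4+0-1=3
Step 12: prey: 1+0-0=1; pred: 3+0-0=3
Steps 13-15: state stable at prey=1, pred=3 (no change)
No extinction within 15 steps

Answer: 16 both-alive 1 3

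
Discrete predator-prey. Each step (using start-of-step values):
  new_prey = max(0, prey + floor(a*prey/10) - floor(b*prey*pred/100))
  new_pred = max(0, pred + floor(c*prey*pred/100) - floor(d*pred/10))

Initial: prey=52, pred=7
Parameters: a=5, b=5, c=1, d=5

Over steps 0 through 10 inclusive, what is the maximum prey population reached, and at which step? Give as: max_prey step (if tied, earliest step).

Answer: 80 4

Derivation:
Step 1: prey: 52+26-18=60; pred: 7+3-3=7
Step 2: prey: 60+30-21=69; pred: 7+4-3=8
Step 3: prey: 69+34-27=76; pred: 8+5-4=9
Step 4: prey: 76+38-34=80; pred: 9+6-4=11
Step 5: prey: 80+40-44=76; pred: 11+8-5=14
Step 6: prey: 76+38-53=61; pred: 14+10-7=17
Step 7: prey: 61+30-51=40; pred: 17+10-8=19
Step 8: prey: 40+20-38=22; pred: 19+7-9=17
Step 9: prey: 22+11-18=15; pred: 17+3-8=12
Step 10: prey: 15+7-9=13; pred: 12+1-6=7
Max prey = 80 at step 4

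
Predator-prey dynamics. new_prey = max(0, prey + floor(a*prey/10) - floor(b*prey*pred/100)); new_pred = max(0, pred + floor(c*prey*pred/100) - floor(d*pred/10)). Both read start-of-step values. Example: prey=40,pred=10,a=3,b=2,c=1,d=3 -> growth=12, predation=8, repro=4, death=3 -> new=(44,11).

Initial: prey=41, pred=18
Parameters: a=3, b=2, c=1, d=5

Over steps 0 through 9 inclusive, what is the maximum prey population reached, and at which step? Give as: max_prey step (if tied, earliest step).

Step 1: prey: 41+12-14=39; pred: 18+7-9=16
Step 2: prey: 39+11-12=38; pred: 16+6-8=14
Step 3: prey: 38+11-10=39; pred: 14+5-7=12
Step 4: prey: 39+11-9=41; pred: 12+4-6=10
Step 5: prey: 41+12-8=45; pred: 10+4-5=9
Step 6: prey: 45+13-8=50; pred: 9+4-4=9
Step 7: prey: 50+15-9=56; pred: 9+4-4=9
Step 8: prey: 56+16-10=62; pred: 9+5-4=10
Step 9: prey: 62+18-12=68; pred: 10+6-5=11
Max prey = 68 at step 9

Answer: 68 9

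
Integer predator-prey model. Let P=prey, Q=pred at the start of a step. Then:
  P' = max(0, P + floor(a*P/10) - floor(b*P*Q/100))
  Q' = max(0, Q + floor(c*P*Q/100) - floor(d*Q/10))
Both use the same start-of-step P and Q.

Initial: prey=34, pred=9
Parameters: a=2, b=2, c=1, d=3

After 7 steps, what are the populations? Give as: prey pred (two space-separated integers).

Answer: 34 10

Derivation:
Step 1: prey: 34+6-6=34; pred: 9+3-2=10
Step 2: prey: 34+6-6=34; pred: 10+3-3=10
Step 3: prey: 34+6-6=34; pred: 10+3-3=10
Step 4: prey: 34+6-6=34; pred: 10+3-3=10
Step 5: prey: 34+6-6=34; pred: 10+3-3=10
Step 6: prey: 34+6-6=34; pred: 10+3-3=10
Step 7: prey: 34+6-6=34; pred: 10+3-3=10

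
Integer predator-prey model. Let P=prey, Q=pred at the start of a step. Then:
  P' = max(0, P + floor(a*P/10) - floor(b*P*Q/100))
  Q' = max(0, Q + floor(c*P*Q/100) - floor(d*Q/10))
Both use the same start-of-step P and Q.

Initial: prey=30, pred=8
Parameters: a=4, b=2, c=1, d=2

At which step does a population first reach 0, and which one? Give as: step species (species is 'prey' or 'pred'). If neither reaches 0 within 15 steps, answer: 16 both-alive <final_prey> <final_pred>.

Answer: 10 prey

Derivation:
Step 1: prey: 30+12-4=38; pred: 8+2-1=9
Step 2: prey: 38+15-6=47; pred: 9+3-1=11
Step 3: prey: 47+18-10=55; pred: 11+5-2=14
Step 4: prey: 55+22-15=62; pred: 14+7-2=19
Step 5: prey: 62+24-23=63; pred: 19+11-3=27
Step 6: prey: 63+25-34=54; pred: 27+17-5=39
Step 7: prey: 54+21-42=33; pred: 39+21-7=53
Step 8: prey: 33+13-34=12; pred: 53+17-10=60
Step 9: prey: 12+4-14=2; pred: 60+7-12=55
Step 10: prey: 2+0-2=0; pred: 55+1-11=45
First extinction: prey at step 10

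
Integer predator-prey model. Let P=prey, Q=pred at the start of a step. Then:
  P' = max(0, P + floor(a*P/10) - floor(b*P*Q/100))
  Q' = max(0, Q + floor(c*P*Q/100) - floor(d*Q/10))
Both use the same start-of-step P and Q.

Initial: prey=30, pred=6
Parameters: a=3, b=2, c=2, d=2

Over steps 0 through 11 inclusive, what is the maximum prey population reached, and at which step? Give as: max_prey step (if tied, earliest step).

Answer: 44 3

Derivation:
Step 1: prey: 30+9-3=36; pred: 6+3-1=8
Step 2: prey: 36+10-5=41; pred: 8+5-1=12
Step 3: prey: 41+12-9=44; pred: 12+9-2=19
Step 4: prey: 44+13-16=41; pred: 19+16-3=32
Step 5: prey: 41+12-26=27; pred: 32+26-6=52
Step 6: prey: 27+8-28=7; pred: 52+28-10=70
Step 7: prey: 7+2-9=0; pred: 70+9-14=65
Step 8: prey: 0+0-0=0; pred: 65+0-13=52
Step 9: prey: 0+0-0=0; pred: 52+0-10=42
Step 10: prey: 0+0-0=0; pred: 42+0-8=34
Step 11: prey: 0+0-0=0; pred: 34+0-6=28
Max prey = 44 at step 3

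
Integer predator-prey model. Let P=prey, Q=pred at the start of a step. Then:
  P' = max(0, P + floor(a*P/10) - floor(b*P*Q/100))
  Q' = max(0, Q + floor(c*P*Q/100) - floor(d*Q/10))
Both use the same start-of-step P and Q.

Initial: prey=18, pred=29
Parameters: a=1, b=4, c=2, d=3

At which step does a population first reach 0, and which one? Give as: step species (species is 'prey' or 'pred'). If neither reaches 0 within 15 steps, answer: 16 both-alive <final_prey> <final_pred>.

Step 1: prey: 18+1-20=0; pred: 29+10-8=31
First extinction: prey at step 1

Answer: 1 prey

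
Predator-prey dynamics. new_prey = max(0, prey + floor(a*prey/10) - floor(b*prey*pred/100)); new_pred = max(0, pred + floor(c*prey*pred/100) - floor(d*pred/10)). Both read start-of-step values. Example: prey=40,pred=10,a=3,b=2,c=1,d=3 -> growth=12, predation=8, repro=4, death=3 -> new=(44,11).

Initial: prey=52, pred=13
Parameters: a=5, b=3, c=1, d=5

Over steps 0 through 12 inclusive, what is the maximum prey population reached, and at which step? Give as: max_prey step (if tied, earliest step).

Step 1: prey: 52+26-20=58; pred: 13+6-6=13
Step 2: prey: 58+29-22=65; pred: 13+7-6=14
Step 3: prey: 65+32-27=70; pred: 14+9-7=16
Step 4: prey: 70+35-33=72; pred: 16+11-8=19
Step 5: prey: 72+36-41=67; pred: 19+13-9=23
Step 6: prey: 67+33-46=54; pred: 23+15-11=27
Step 7: prey: 54+27-43=38; pred: 27+14-13=28
Step 8: prey: 38+19-31=26; pred: 28+10-14=24
Step 9: prey: 26+13-18=21; pred: 24+6-12=18
Step 10: prey: 21+10-11=20; pred: 18+3-9=12
Step 11: prey: 20+10-7=23; pred: 12+2-6=8
Step 12: prey: 23+11-5=29; pred: 8+1-4=5
Max prey = 72 at step 4

Answer: 72 4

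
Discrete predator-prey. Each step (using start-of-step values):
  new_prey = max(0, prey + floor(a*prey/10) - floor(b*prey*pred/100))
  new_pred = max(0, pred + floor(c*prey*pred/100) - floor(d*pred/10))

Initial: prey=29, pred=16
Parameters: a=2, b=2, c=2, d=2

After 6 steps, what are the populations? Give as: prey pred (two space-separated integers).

Answer: 2 27

Derivation:
Step 1: prey: 29+5-9=25; pred: 16+9-3=22
Step 2: prey: 25+5-11=19; pred: 22+11-4=29
Step 3: prey: 19+3-11=11; pred: 29+11-5=35
Step 4: prey: 11+2-7=6; pred: 35+7-7=35
Step 5: prey: 6+1-4=3; pred: 35+4-7=32
Step 6: prey: 3+0-1=2; pred: 32+1-6=27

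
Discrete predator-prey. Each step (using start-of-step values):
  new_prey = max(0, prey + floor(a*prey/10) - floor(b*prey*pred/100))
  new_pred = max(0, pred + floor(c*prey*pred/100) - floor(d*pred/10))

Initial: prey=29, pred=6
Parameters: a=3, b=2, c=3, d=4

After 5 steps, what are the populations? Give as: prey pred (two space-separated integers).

Step 1: prey: 29+8-3=34; pred: 6+5-2=9
Step 2: prey: 34+10-6=38; pred: 9+9-3=15
Step 3: prey: 38+11-11=38; pred: 15+17-6=26
Step 4: prey: 38+11-19=30; pred: 26+29-10=45
Step 5: prey: 30+9-27=12; pred: 45+40-18=67

Answer: 12 67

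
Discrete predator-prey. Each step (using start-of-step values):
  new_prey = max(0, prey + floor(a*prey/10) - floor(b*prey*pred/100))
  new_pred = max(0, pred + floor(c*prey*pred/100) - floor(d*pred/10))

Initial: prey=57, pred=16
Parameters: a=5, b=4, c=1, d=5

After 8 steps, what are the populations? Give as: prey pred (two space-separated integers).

Step 1: prey: 57+28-36=49; pred: 16+9-8=17
Step 2: prey: 49+24-33=40; pred: 17+8-8=17
Step 3: prey: 40+20-27=33; pred: 17+6-8=15
Step 4: prey: 33+16-19=30; pred: 15+4-7=12
Step 5: prey: 30+15-14=31; pred: 12+3-6=9
Step 6: prey: 31+15-11=35; pred: 9+2-4=7
Step 7: prey: 35+17-9=43; pred: 7+2-3=6
Step 8: prey: 43+21-10=54; pred: 6+2-3=5

Answer: 54 5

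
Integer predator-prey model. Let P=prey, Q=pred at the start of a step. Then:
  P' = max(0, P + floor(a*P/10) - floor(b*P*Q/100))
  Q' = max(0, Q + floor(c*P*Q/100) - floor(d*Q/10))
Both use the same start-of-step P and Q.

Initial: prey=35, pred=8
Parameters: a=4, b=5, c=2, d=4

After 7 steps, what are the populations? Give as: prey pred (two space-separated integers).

Step 1: prey: 35+14-14=35; pred: 8+5-3=10
Step 2: prey: 35+14-17=32; pred: 10+7-4=13
Step 3: prey: 32+12-20=24; pred: 13+8-5=16
Step 4: prey: 24+9-19=14; pred: 16+7-6=17
Step 5: prey: 14+5-11=8; pred: 17+4-6=15
Step 6: prey: 8+3-6=5; pred: 15+2-6=11
Step 7: prey: 5+2-2=5; pred: 11+1-4=8

Answer: 5 8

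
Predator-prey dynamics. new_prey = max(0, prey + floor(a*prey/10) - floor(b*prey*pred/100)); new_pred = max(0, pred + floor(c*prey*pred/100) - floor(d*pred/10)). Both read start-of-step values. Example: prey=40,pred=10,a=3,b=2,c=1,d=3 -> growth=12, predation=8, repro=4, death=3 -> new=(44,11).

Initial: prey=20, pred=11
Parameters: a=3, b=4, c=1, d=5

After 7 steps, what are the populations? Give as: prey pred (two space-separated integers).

Answer: 48 1

Derivation:
Step 1: prey: 20+6-8=18; pred: 11+2-5=8
Step 2: prey: 18+5-5=18; pred: 8+1-4=5
Step 3: prey: 18+5-3=20; pred: 5+0-2=3
Step 4: prey: 20+6-2=24; pred: 3+0-1=2
Step 5: prey: 24+7-1=30; pred: 2+0-1=1
Step 6: prey: 30+9-1=38; pred: 1+0-0=1
Step 7: prey: 38+11-1=48; pred: 1+0-0=1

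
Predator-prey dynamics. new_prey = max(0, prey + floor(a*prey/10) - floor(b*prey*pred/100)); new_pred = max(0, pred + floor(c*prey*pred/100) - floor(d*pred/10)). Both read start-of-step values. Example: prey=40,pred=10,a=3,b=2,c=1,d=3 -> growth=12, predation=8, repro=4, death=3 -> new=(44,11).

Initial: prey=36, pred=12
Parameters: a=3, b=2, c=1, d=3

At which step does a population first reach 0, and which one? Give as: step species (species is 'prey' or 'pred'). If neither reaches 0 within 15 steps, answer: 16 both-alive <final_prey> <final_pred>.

Answer: 16 both-alive 19 11

Derivation:
Step 1: prey: 36+10-8=38; pred: 12+4-3=13
Step 2: prey: 38+11-9=40; pred: 13+4-3=14
Step 3: prey: 40+12-11=41; pred: 14+5-4=15
Step 4: prey: 41+12-12=41; pred: 15+6-4=17
Step 5: prey: 41+12-13=40; pred: 17+6-5=18
Step 6: prey: 40+12-14=38; pred: 18+7-5=20
Step 7: prey: 38+11-15=34; pred: 20+7-6=21
Step 8: prey: 34+10-14=30; pred: 21+7-6=22
Step 9: prey: 30+9-13=26; pred: 22+6-6=22
Step 10: prey: 26+7-11=22; pred: 22+5-6=21
Step 11: prey: 22+6-9=19; pred: 21+4-6=19
Step 12: prey: 19+5-7=17; pred: 19+3-5=17
Step 13: prey: 17+5-5=17; pred: 17+2-5=14
Step 14: prey: 17+5-4=18; pred: 14+2-4=12
Step 15: prey: 18+5-4=19; pred: 12+2-3=11
No extinction within 15 steps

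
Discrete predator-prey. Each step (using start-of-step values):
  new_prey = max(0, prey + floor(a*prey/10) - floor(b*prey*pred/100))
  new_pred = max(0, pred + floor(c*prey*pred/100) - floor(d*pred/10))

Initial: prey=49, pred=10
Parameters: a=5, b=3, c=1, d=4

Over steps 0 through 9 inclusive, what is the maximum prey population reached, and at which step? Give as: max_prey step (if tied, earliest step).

Answer: 90 4

Derivation:
Step 1: prey: 49+24-14=59; pred: 10+4-4=10
Step 2: prey: 59+29-17=71; pred: 10+5-4=11
Step 3: prey: 71+35-23=83; pred: 11+7-4=14
Step 4: prey: 83+41-34=90; pred: 14+11-5=20
Step 5: prey: 90+45-54=81; pred: 20+18-8=30
Step 6: prey: 81+40-72=49; pred: 30+24-12=42
Step 7: prey: 49+24-61=12; pred: 42+20-16=46
Step 8: prey: 12+6-16=2; pred: 46+5-18=33
Step 9: prey: 2+1-1=2; pred: 33+0-13=20
Max prey = 90 at step 4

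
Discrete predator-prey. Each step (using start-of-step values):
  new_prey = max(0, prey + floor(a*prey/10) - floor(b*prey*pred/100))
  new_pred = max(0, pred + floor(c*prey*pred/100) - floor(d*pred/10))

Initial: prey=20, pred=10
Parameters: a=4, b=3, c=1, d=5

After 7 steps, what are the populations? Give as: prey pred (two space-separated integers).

Answer: 97 4

Derivation:
Step 1: prey: 20+8-6=22; pred: 10+2-5=7
Step 2: prey: 22+8-4=26; pred: 7+1-3=5
Step 3: prey: 26+10-3=33; pred: 5+1-2=4
Step 4: prey: 33+13-3=43; pred: 4+1-2=3
Step 5: prey: 43+17-3=57; pred: 3+1-1=3
Step 6: prey: 57+22-5=74; pred: 3+1-1=3
Step 7: prey: 74+29-6=97; pred: 3+2-1=4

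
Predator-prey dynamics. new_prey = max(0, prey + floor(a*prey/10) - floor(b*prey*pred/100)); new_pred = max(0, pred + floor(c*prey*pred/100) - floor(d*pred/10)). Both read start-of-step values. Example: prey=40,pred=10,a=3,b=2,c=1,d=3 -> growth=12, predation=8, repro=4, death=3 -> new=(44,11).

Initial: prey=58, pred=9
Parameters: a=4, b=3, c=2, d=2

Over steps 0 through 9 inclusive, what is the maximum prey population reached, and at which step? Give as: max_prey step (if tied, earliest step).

Answer: 66 1

Derivation:
Step 1: prey: 58+23-15=66; pred: 9+10-1=18
Step 2: prey: 66+26-35=57; pred: 18+23-3=38
Step 3: prey: 57+22-64=15; pred: 38+43-7=74
Step 4: prey: 15+6-33=0; pred: 74+22-14=82
Step 5: prey: 0+0-0=0; pred: 82+0-16=66
Step 6: prey: 0+0-0=0; pred: 66+0-13=53
Step 7: prey: 0+0-0=0; pred: 53+0-10=43
Step 8: prey: 0+0-0=0; pred: 43+0-8=35
Step 9: prey: 0+0-0=0; pred: 35+0-7=28
Max prey = 66 at step 1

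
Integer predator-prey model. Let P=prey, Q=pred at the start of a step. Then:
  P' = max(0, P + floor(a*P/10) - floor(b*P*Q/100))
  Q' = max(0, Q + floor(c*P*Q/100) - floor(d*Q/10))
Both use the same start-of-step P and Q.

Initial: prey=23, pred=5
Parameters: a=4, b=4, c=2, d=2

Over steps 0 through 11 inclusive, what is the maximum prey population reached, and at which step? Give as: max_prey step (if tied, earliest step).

Answer: 36 3

Derivation:
Step 1: prey: 23+9-4=28; pred: 5+2-1=6
Step 2: prey: 28+11-6=33; pred: 6+3-1=8
Step 3: prey: 33+13-10=36; pred: 8+5-1=12
Step 4: prey: 36+14-17=33; pred: 12+8-2=18
Step 5: prey: 33+13-23=23; pred: 18+11-3=26
Step 6: prey: 23+9-23=9; pred: 26+11-5=32
Step 7: prey: 9+3-11=1; pred: 32+5-6=31
Step 8: prey: 1+0-1=0; pred: 31+0-6=25
Step 9: prey: 0+0-0=0; pred: 25+0-5=20
Step 10: prey: 0+0-0=0; pred: 20+0-4=16
Step 11: prey: 0+0-0=0; pred: 16+0-3=13
Max prey = 36 at step 3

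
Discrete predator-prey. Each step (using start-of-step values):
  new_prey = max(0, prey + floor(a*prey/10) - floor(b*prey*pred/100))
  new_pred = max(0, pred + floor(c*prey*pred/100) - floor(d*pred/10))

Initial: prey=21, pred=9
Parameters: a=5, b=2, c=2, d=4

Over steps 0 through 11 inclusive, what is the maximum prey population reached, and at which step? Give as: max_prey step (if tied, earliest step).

Answer: 59 5

Derivation:
Step 1: prey: 21+10-3=28; pred: 9+3-3=9
Step 2: prey: 28+14-5=37; pred: 9+5-3=11
Step 3: prey: 37+18-8=47; pred: 11+8-4=15
Step 4: prey: 47+23-14=56; pred: 15+14-6=23
Step 5: prey: 56+28-25=59; pred: 23+25-9=39
Step 6: prey: 59+29-46=42; pred: 39+46-15=70
Step 7: prey: 42+21-58=5; pred: 70+58-28=100
Step 8: prey: 5+2-10=0; pred: 100+10-40=70
Step 9: prey: 0+0-0=0; pred: 70+0-28=42
Step 10: prey: 0+0-0=0; pred: 42+0-16=26
Step 11: prey: 0+0-0=0; pred: 26+0-10=16
Max prey = 59 at step 5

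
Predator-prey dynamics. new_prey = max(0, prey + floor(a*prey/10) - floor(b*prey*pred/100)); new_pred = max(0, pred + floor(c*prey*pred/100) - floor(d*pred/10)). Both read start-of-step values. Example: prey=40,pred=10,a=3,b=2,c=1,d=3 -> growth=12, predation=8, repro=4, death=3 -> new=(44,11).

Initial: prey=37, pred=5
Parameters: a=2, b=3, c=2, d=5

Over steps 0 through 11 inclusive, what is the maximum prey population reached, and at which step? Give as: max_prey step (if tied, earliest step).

Answer: 39 1

Derivation:
Step 1: prey: 37+7-5=39; pred: 5+3-2=6
Step 2: prey: 39+7-7=39; pred: 6+4-3=7
Step 3: prey: 39+7-8=38; pred: 7+5-3=9
Step 4: prey: 38+7-10=35; pred: 9+6-4=11
Step 5: prey: 35+7-11=31; pred: 11+7-5=13
Step 6: prey: 31+6-12=25; pred: 13+8-6=15
Step 7: prey: 25+5-11=19; pred: 15+7-7=15
Step 8: prey: 19+3-8=14; pred: 15+5-7=13
Step 9: prey: 14+2-5=11; pred: 13+3-6=10
Step 10: prey: 11+2-3=10; pred: 10+2-5=7
Step 11: prey: 10+2-2=10; pred: 7+1-3=5
Max prey = 39 at step 1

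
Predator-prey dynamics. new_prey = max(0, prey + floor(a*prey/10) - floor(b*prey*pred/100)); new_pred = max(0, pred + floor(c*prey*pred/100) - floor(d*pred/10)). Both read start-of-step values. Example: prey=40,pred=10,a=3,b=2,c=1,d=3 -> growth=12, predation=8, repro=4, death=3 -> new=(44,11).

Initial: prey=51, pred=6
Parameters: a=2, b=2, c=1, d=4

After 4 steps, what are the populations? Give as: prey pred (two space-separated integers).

Step 1: prey: 51+10-6=55; pred: 6+3-2=7
Step 2: prey: 55+11-7=59; pred: 7+3-2=8
Step 3: prey: 59+11-9=61; pred: 8+4-3=9
Step 4: prey: 61+12-10=63; pred: 9+5-3=11

Answer: 63 11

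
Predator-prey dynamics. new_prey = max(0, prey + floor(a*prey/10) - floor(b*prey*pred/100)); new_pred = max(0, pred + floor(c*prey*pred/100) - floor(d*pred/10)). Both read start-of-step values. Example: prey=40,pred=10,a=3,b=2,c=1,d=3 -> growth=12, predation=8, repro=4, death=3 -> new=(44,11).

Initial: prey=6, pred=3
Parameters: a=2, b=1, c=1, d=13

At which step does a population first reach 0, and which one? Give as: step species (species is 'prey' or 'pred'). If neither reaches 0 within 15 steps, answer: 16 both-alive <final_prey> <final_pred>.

Step 1: prey: 6+1-0=7; pred: 3+0-3=0
First extinction: pred at step 1

Answer: 1 pred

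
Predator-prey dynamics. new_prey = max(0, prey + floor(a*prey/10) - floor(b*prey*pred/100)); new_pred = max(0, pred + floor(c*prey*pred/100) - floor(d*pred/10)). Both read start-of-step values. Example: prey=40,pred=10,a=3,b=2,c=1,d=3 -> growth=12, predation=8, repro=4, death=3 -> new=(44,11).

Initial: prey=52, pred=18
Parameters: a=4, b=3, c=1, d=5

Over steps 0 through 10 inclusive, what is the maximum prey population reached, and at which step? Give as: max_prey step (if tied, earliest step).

Answer: 83 10

Derivation:
Step 1: prey: 52+20-28=44; pred: 18+9-9=18
Step 2: prey: 44+17-23=38; pred: 18+7-9=16
Step 3: prey: 38+15-18=35; pred: 16+6-8=14
Step 4: prey: 35+14-14=35; pred: 14+4-7=11
Step 5: prey: 35+14-11=38; pred: 11+3-5=9
Step 6: prey: 38+15-10=43; pred: 9+3-4=8
Step 7: prey: 43+17-10=50; pred: 8+3-4=7
Step 8: prey: 50+20-10=60; pred: 7+3-3=7
Step 9: prey: 60+24-12=72; pred: 7+4-3=8
Step 10: prey: 72+28-17=83; pred: 8+5-4=9
Max prey = 83 at step 10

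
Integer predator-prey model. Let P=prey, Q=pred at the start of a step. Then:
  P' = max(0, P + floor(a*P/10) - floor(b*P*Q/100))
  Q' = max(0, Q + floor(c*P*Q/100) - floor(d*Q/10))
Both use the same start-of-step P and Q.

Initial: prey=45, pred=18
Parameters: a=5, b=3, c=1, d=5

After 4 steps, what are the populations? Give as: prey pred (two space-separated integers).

Step 1: prey: 45+22-24=43; pred: 18+8-9=17
Step 2: prey: 43+21-21=43; pred: 17+7-8=16
Step 3: prey: 43+21-20=44; pred: 16+6-8=14
Step 4: prey: 44+22-18=48; pred: 14+6-7=13

Answer: 48 13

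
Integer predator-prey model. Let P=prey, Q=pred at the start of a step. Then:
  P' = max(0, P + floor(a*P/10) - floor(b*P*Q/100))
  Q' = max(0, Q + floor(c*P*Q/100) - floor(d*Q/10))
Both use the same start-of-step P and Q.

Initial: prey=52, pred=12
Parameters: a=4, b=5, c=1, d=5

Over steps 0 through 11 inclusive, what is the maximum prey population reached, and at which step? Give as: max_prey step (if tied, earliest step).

Step 1: prey: 52+20-31=41; pred: 12+6-6=12
Step 2: prey: 41+16-24=33; pred: 12+4-6=10
Step 3: prey: 33+13-16=30; pred: 10+3-5=8
Step 4: prey: 30+12-12=30; pred: 8+2-4=6
Step 5: prey: 30+12-9=33; pred: 6+1-3=4
Step 6: prey: 33+13-6=40; pred: 4+1-2=3
Step 7: prey: 40+16-6=50; pred: 3+1-1=3
Step 8: prey: 50+20-7=63; pred: 3+1-1=3
Step 9: prey: 63+25-9=79; pred: 3+1-1=3
Step 10: prey: 79+31-11=99; pred: 3+2-1=4
Step 11: prey: 99+39-19=119; pred: 4+3-2=5
Max prey = 119 at step 11

Answer: 119 11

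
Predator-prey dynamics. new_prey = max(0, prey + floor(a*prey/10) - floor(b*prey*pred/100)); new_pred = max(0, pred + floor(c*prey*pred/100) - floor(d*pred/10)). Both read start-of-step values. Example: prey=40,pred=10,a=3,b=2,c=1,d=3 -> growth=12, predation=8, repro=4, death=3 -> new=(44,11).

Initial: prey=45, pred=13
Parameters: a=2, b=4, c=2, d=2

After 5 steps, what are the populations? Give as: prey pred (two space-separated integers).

Answer: 0 20

Derivation:
Step 1: prey: 45+9-23=31; pred: 13+11-2=22
Step 2: prey: 31+6-27=10; pred: 22+13-4=31
Step 3: prey: 10+2-12=0; pred: 31+6-6=31
Step 4: prey: 0+0-0=0; pred: 31+0-6=25
Step 5: prey: 0+0-0=0; pred: 25+0-5=20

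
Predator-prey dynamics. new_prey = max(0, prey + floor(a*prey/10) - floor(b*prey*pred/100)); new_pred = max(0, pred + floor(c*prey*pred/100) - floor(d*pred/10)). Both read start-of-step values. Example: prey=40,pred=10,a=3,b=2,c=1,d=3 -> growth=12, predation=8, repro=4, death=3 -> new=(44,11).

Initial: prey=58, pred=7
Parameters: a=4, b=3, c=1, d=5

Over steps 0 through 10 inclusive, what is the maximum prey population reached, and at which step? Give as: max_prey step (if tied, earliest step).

Step 1: prey: 58+23-12=69; pred: 7+4-3=8
Step 2: prey: 69+27-16=80; pred: 8+5-4=9
Step 3: prey: 80+32-21=91; pred: 9+7-4=12
Step 4: prey: 91+36-32=95; pred: 12+10-6=16
Step 5: prey: 95+38-45=88; pred: 16+15-8=23
Step 6: prey: 88+35-60=63; pred: 23+20-11=32
Step 7: prey: 63+25-60=28; pred: 32+20-16=36
Step 8: prey: 28+11-30=9; pred: 36+10-18=28
Step 9: prey: 9+3-7=5; pred: 28+2-14=16
Step 10: prey: 5+2-2=5; pred: 16+0-8=8
Max prey = 95 at step 4

Answer: 95 4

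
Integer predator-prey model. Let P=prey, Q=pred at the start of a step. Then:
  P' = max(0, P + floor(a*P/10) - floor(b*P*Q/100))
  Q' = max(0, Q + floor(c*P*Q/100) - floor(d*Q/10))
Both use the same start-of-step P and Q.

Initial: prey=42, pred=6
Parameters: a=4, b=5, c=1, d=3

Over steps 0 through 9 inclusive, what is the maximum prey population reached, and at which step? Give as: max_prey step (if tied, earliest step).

Step 1: prey: 42+16-12=46; pred: 6+2-1=7
Step 2: prey: 46+18-16=48; pred: 7+3-2=8
Step 3: prey: 48+19-19=48; pred: 8+3-2=9
Step 4: prey: 48+19-21=46; pred: 9+4-2=11
Step 5: prey: 46+18-25=39; pred: 11+5-3=13
Step 6: prey: 39+15-25=29; pred: 13+5-3=15
Step 7: prey: 29+11-21=19; pred: 15+4-4=15
Step 8: prey: 19+7-14=12; pred: 15+2-4=13
Step 9: prey: 12+4-7=9; pred: 13+1-3=11
Max prey = 48 at step 2

Answer: 48 2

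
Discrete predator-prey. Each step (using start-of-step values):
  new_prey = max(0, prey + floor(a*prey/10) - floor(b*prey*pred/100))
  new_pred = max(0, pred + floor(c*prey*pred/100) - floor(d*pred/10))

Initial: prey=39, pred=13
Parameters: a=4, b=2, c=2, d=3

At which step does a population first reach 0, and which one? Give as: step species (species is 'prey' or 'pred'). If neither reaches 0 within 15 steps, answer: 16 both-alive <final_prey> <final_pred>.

Step 1: prey: 39+15-10=44; pred: 13+10-3=20
Step 2: prey: 44+17-17=44; pred: 20+17-6=31
Step 3: prey: 44+17-27=34; pred: 31+27-9=49
Step 4: prey: 34+13-33=14; pred: 49+33-14=68
Step 5: prey: 14+5-19=0; pred: 68+19-20=67
First extinction: prey at step 5

Answer: 5 prey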